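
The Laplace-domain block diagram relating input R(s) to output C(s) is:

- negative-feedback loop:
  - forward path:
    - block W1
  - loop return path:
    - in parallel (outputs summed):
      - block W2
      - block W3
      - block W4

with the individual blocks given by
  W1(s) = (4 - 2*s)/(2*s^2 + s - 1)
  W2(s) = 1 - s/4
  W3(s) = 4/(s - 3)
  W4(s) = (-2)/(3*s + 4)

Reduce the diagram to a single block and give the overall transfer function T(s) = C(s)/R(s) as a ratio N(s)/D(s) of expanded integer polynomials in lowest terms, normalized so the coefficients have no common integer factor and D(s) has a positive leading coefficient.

[1] parallel reduction of W2, W3, W4 = (-3*s^3 + 17*s^2 + 32*s + 40)/(12*s^2 - 20*s - 48)
[2] collapse the loop (W1 forward, (W2+W3+W4) return) - this is the overall T(s), already in the required normalized form

Therefore the answer is (-12*s^3 + 44*s^2 + 8*s - 96)/(15*s^4 - 37*s^3 - 62*s^2 + 10*s + 104).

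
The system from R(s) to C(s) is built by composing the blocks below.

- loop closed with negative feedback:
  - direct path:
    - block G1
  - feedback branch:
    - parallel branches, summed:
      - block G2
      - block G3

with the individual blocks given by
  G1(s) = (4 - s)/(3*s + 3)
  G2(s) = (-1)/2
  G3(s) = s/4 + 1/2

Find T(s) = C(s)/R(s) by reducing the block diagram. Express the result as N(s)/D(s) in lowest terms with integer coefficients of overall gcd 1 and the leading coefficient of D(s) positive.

First reduce the diagram to T(s).

(1) parallel reduction of G2, G3 = s/4
(2) feedback reduction of G1, (G2+G3), which is the overall transfer function T(s) = C(s)/R(s) in lowest terms

Answer: (4*s - 16)/(s^2 - 16*s - 12)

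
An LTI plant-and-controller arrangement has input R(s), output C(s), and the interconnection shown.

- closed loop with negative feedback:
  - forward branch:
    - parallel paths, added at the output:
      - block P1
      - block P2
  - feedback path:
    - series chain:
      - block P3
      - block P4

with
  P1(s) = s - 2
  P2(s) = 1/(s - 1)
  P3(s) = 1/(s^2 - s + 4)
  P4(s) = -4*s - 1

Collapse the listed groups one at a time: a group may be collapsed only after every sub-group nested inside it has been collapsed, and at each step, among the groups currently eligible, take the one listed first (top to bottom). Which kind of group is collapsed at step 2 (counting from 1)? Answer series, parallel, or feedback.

1. reduce the parallel group P1, P2
2. multiply P3, P4 (series)
3. feedback reduction of (P1+P2), (P3*P4)
Step 2: series.

Therefore the answer is series.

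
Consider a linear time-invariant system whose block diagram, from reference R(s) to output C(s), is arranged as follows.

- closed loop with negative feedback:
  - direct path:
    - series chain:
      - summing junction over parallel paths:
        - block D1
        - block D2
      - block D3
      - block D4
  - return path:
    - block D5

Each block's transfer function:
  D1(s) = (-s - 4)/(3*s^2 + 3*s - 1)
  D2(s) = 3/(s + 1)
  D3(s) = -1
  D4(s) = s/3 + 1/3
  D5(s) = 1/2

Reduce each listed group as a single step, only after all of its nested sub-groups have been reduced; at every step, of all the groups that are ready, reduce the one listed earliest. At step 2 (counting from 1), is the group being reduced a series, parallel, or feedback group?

Answer: series

Working:
[1] add D1, D2 (parallel)
[2] combine (D1+D2), D3, D4 in series
[3] collapse the loop (((D1+D2)*D3*D4) forward, D5 return)
Step 2: series.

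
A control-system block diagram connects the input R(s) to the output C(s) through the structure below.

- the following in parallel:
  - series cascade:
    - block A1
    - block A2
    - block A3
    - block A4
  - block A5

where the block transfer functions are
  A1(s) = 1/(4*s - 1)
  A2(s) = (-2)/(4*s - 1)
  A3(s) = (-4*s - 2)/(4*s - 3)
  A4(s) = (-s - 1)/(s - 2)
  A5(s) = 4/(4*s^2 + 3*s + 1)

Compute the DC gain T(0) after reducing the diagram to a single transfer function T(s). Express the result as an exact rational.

Step 1 - multiply A1, A2, A3, A4 (series) -> (-8*s^2 - 12*s - 4)/(64*s^4 - 208*s^3 + 188*s^2 - 59*s + 6)
Step 2 - sum the parallel branches (A1*A2*A3*A4), A5 -> (224*s^4 - 904*s^3 + 692*s^2 - 260*s + 20)/(256*s^6 - 640*s^5 + 192*s^4 + 120*s^3 + 35*s^2 - 41*s + 6)
That last expression is T(s); at s = 0 only the constant terms survive, so T(0) = 20/6 = 10/3.

Answer: 10/3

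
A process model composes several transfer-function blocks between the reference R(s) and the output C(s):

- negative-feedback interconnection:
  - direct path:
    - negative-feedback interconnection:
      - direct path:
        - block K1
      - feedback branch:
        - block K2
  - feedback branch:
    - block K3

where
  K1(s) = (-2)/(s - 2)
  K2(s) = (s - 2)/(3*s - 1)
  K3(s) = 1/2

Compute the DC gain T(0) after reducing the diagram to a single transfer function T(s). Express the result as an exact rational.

(1) close the feedback loop around K1, K2, giving (2 - 6*s)/(3*s^2 - 9*s + 6)
(2) close the feedback loop around [K1/(1+K1*K2)], K3, giving (2 - 6*s)/(3*s^2 - 12*s + 7)
The step-2 result is T(s). Setting s = 0: T(0) = 2/7.

Final answer: 2/7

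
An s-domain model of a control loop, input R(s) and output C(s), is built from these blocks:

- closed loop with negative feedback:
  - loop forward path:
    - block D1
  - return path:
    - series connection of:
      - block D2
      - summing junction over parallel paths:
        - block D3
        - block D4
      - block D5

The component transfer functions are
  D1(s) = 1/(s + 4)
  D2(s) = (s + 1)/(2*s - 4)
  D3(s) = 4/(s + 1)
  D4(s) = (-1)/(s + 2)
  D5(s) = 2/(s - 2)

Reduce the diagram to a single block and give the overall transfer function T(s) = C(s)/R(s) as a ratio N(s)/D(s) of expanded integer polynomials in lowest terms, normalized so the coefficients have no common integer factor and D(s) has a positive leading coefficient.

First reduce the diagram to T(s).

Step 1. sum the parallel branches D3, D4: (3*s + 7)/(s^2 + 3*s + 2)
Step 2. series reduction of D2, (D3+D4), D5: (3*s + 7)/(s^3 - 2*s^2 - 4*s + 8)
Step 3. reduce the feedback loop with forward D1 and return (D2*(D3+D4)*D5), which is the overall transfer function T(s) = C(s)/R(s) in lowest terms

Answer: (s^3 - 2*s^2 - 4*s + 8)/(s^4 + 2*s^3 - 12*s^2 - 5*s + 39)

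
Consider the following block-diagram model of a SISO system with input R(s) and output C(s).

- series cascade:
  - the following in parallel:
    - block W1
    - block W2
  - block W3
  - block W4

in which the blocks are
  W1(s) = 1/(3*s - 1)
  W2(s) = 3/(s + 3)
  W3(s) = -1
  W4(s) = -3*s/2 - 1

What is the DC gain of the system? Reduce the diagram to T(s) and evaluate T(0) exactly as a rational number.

Answer: 0

Working:
Step 1: reduce the parallel group W1, W2, giving (10*s)/(3*s^2 + 8*s - 3)
Step 2: combine (W1+W2), W3, W4 in series, giving (15*s^2 + 10*s)/(3*s^2 + 8*s - 3)
That last expression is T(s); at s = 0 only the constant terms survive, so T(0) = 0/(-3) = 0.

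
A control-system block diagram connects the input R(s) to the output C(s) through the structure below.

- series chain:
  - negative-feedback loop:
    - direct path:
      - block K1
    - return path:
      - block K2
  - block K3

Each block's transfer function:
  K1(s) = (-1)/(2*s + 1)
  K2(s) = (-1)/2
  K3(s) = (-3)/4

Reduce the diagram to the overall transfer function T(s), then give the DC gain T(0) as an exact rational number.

Answer: 1/2

Working:
Step 1: close the feedback loop around K1, K2 -> (-2)/(4*s + 3)
Step 2: multiply [K1/(1+K1*K2)], K3 (series) -> 3/(8*s + 6)
That last expression is T(s); at s = 0 only the constant terms survive, so T(0) = 3/6 = 1/2.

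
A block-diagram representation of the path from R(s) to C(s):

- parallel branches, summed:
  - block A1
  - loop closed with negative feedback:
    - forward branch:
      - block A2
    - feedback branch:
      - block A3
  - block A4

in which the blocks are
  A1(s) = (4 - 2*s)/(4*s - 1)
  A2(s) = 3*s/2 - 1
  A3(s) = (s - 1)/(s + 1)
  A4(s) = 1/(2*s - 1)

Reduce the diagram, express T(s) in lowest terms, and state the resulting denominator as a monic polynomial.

The answer is s^4 - 7*s^3/4 + 53*s^2/24 - 9*s/8 + 1/6.

Reasoning:
Step 1 - collapse the loop (A2 forward, A3 return), giving (3*s^2 + s - 2)/(3*s^2 - 3*s + 4)
Step 2 - reduce the parallel group A1, [A2/(1+A2*A3)], A4, giving (12*s^4 + 44*s^3 - 92*s^2 + 84*s - 22)/(24*s^4 - 42*s^3 + 53*s^2 - 27*s + 4)
That last expression is T(s), already simplified. Scaling its denominator by 1/24 (the reciprocal of the leading coefficient) yields the monic denominator.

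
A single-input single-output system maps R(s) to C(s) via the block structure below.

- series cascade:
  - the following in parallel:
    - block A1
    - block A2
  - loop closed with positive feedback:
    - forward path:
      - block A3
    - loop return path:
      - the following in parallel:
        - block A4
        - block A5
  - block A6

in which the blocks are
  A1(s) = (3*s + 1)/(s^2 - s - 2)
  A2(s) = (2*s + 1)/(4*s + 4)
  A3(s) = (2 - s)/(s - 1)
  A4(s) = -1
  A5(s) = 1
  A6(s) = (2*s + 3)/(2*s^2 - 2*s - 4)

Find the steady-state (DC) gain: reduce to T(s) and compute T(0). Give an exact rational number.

1. add A1, A2 (parallel) -> (2*s^2 + 9*s + 2)/(4*s^2 - 4*s - 8)
2. parallel reduction of A4, A5 -> 0
3. reduce the feedback loop with forward A3 and return (A4+A5) -> (2 - s)/(s - 1)
4. cascade (A1+A2), [A3/(1-A3*(A4+A5))], A6 -> (-4*s^3 - 24*s^2 - 31*s - 6)/(8*s^4 - 8*s^3 - 24*s^2 + 8*s + 16)
Step 4 gives the overall T(s). Then T(0) = -6/16 = -3/8.

Hence the answer: -3/8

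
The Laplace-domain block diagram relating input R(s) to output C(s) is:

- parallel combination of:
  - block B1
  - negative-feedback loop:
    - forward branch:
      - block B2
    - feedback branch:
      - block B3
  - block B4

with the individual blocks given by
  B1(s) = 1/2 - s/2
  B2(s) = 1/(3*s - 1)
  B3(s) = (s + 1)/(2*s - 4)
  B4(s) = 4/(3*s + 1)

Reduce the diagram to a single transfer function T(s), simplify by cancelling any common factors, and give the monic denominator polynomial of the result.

(1) collapse the loop (B2 forward, B3 return) -> (2*s - 4)/(6*s^2 - 13*s + 5)
(2) add B1, [B2/(1+B2*B3)], B4 (parallel) -> (-18*s^4 + 51*s^3 + 25*s^2 - 127*s + 37)/(36*s^3 - 66*s^2 + 4*s + 10)
Step 2 gives the fully reduced T(s), with no common factor left to cancel. The denominator's leading coefficient is 36, so divide each of its coefficients by 36 to get the monic form.

Answer: s^3 - 11*s^2/6 + s/9 + 5/18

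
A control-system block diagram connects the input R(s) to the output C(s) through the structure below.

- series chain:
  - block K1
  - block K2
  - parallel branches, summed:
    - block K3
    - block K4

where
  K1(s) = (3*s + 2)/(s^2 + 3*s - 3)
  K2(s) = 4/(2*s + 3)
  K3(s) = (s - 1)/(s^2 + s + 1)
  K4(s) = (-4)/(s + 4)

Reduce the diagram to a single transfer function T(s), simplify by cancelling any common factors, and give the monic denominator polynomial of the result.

The answer is s^6 + 19*s^5/2 + 29*s^4 + 59*s^3/2 + 3*s^2 - 33*s/2 - 18.

Reasoning:
(1) sum the parallel branches K3, K4, giving (-3*s^2 - s - 8)/(s^3 + 5*s^2 + 5*s + 4)
(2) cascade K1, K2, (K3+K4), giving (-36*s^3 - 36*s^2 - 104*s - 64)/(2*s^6 + 19*s^5 + 58*s^4 + 59*s^3 + 6*s^2 - 33*s - 36)
That last expression is T(s), already simplified. Scaling its denominator by 1/2 (the reciprocal of the leading coefficient) yields the monic denominator.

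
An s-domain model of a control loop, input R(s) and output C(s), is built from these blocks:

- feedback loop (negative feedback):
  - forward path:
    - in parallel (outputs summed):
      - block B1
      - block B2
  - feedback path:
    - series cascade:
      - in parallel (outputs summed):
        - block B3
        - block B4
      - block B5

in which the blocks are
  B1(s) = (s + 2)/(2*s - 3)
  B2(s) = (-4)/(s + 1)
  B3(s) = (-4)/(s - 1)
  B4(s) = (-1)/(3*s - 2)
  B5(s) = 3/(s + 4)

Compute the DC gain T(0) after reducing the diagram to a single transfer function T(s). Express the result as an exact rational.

Answer: 56/177

Working:
Step 1. sum the parallel branches B1, B2; result (s^2 - 5*s + 14)/(2*s^2 - s - 3)
Step 2. add B3, B4 (parallel); result (9 - 13*s)/(3*s^2 - 5*s + 2)
Step 3. multiply (B3+B4), B5 (series); result (27 - 39*s)/(3*s^3 + 7*s^2 - 18*s + 8)
Step 4. reduce the feedback loop with forward (B1+B2) and return ((B3+B4)*B5); result (3*s^5 - 8*s^4 - 11*s^3 + 196*s^2 - 292*s + 112)/(6*s^5 + 11*s^4 - 91*s^3 + 235*s^2 - 635*s + 354)
The step-4 result is T(s). Setting s = 0: T(0) = 112/354 = 56/177.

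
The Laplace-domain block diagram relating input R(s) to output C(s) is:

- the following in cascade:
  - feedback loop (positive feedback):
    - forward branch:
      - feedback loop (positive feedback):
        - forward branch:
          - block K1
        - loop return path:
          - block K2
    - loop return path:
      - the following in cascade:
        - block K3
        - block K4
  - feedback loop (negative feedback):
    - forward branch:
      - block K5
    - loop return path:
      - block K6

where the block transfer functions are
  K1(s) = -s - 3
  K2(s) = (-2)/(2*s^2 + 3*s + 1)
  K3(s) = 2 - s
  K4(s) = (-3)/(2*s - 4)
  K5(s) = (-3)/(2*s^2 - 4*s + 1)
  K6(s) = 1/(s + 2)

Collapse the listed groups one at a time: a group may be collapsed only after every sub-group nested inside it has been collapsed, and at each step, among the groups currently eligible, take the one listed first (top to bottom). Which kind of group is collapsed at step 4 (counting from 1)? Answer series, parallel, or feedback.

Answer: feedback

Working:
1. reduce the feedback loop with forward K1 and return K2
2. cascade K3, K4
3. apply the feedback formula to [K1/(1-K1*K2)], (K3*K4)
4. close the feedback loop around K5, K6
5. reduce the series chain [[K1/(1-K1*K2)]/(1-[K1/(1-K1*K2)]*(K3*K4))], [K5/(1+K5*K6)]
So the answer for step 4 is feedback.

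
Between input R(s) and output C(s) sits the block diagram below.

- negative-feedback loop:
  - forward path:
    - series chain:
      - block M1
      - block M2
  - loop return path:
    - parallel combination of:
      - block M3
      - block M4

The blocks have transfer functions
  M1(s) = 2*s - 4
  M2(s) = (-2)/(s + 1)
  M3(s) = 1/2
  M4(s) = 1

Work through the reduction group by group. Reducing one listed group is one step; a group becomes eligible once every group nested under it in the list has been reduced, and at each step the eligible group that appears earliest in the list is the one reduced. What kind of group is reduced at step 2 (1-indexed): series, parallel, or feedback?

Step 1 - multiply M1, M2 (series)
Step 2 - parallel reduction of M3, M4
Step 3 - close the feedback loop around (M1*M2), (M3+M4)
So the answer for step 2 is parallel.

Therefore the answer is parallel.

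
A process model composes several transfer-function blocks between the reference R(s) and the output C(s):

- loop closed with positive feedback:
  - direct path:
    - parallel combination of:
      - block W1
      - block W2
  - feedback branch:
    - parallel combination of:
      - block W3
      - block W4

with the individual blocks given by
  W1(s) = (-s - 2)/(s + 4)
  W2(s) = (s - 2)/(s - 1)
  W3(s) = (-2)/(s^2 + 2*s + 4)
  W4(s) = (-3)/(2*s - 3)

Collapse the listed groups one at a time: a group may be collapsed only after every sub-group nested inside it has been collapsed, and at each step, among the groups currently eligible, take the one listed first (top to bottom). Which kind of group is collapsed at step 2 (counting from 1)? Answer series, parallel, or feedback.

The answer is parallel.

Reasoning:
Step 1: add W1, W2 (parallel)
Step 2: parallel reduction of W3, W4
Step 3: apply the feedback formula to (W1+W2), (W3+W4)
Step 2 collapses a parallel group.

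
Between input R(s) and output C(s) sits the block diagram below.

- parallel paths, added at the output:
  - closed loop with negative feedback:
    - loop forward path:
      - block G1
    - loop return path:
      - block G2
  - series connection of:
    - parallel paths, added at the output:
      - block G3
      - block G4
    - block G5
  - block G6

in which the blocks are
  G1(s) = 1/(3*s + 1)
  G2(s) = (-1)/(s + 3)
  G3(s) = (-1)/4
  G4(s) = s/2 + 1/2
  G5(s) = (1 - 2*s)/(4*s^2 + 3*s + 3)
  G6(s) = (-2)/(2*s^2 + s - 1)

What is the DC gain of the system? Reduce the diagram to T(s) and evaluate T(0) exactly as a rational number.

Step 1. reduce the feedback loop with forward G1 and return G2: (s + 3)/(3*s^2 + 10*s + 2)
Step 2. sum the parallel branches G3, G4: s/2 + 1/4
Step 3. multiply (G3+G4), G5 (series): (1 - 4*s^2)/(16*s^2 + 12*s + 12)
Step 4. parallel reduction of [G1/(1+G1*G2)], ((G3+G4)*G5), G6: (-24*s^6 - 60*s^5 + 2*s^4 - 197*s^3 - 297*s^2 - 308*s - 86)/(96*s^6 + 440*s^5 + 524*s^4 + 280*s^3 + 4*s^2 - 120*s - 24)
The step-4 result is T(s). Setting s = 0: T(0) = -86/(-24) = 43/12.

Answer: 43/12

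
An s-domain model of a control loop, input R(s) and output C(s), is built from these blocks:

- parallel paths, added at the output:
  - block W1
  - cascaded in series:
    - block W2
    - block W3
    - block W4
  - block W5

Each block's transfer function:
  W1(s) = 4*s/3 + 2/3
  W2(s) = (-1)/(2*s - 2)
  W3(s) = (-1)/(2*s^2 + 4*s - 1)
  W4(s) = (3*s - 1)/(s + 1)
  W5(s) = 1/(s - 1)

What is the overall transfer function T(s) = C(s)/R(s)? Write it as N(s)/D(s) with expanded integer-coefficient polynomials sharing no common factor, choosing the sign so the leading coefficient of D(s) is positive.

1. series reduction of W2, W3, W4; result (3*s - 1)/(4*s^4 + 8*s^3 - 6*s^2 - 8*s + 2)
2. combine W1, (W2*W3*W4), W5 in parallel: this yields T(s), and no further normalization is needed

Hence the answer: (16*s^5 + 40*s^4 + 4*s^3 - 8*s^2 + 19*s - 5)/(12*s^4 + 24*s^3 - 18*s^2 - 24*s + 6)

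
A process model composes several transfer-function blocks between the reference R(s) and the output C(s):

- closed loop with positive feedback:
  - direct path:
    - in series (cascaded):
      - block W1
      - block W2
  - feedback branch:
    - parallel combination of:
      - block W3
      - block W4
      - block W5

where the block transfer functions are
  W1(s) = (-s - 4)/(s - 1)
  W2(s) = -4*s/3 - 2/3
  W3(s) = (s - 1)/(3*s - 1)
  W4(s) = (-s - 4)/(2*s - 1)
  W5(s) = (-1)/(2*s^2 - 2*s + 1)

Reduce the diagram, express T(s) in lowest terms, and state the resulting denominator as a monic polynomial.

[1] combine W1, W2 in series = (4*s^2 + 18*s + 8)/(3*s - 3)
[2] combine W3, W4, W5 in parallel = (-2*s^4 - 26*s^3 + 31*s^2 - 19*s + 4)/(12*s^4 - 22*s^3 + 18*s^2 - 7*s + 1)
[3] reduce the feedback loop with forward (W1*W2) and return (W3+W4+W5) = (48*s^6 + 128*s^5 - 228*s^4 + 120*s^3 + 22*s^2 - 38*s + 8)/(8*s^6 + 176*s^5 + 258*s^4 - 154*s^3 + 3*s^2 + 104*s - 35)
T(s) is the step-3 result (common factors already cancelled). Leading coefficient of the denominator: 8. Divide through by 8 for the monic polynomial.

Hence the answer: s^6 + 22*s^5 + 129*s^4/4 - 77*s^3/4 + 3*s^2/8 + 13*s - 35/8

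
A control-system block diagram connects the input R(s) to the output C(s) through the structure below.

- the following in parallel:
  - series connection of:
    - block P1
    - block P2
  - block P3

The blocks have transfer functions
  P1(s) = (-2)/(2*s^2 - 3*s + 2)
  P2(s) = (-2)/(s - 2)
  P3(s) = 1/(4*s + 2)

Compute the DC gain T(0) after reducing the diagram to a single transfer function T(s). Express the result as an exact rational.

Step 1 - series reduction of P1, P2: 4/(2*s^3 - 7*s^2 + 8*s - 4)
Step 2 - reduce the parallel group (P1*P2), P3: (2*s^3 - 7*s^2 + 24*s + 4)/(8*s^4 - 24*s^3 + 18*s^2 - 8)
That last expression is T(s); at s = 0 only the constant terms survive, so T(0) = 4/(-8) = -1/2.

Hence the answer: -1/2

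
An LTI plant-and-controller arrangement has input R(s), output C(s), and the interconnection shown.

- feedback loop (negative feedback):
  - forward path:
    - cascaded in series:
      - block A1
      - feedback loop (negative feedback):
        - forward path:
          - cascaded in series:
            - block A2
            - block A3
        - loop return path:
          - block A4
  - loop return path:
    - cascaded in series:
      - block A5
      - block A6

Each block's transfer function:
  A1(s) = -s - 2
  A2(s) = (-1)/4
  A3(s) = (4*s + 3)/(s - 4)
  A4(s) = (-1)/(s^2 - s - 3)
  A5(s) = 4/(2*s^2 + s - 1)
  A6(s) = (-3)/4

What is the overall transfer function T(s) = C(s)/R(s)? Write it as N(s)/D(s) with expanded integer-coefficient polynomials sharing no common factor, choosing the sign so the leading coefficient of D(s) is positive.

(1) cascade A2, A3; result (-4*s - 3)/(4*s - 16)
(2) close the feedback loop around (A2*A3), A4; result (-4*s^3 + s^2 + 15*s + 9)/(4*s^3 - 20*s^2 + 8*s + 51)
(3) cascade A1, [(A2*A3)/(1+(A2*A3)*A4)]; result (4*s^4 + 7*s^3 - 17*s^2 - 39*s - 18)/(4*s^3 - 20*s^2 + 8*s + 51)
(4) reduce the series chain A5, A6; result (-3)/(2*s^2 + s - 1)
(5) reduce the feedback loop with forward (A1*[(A2*A3)/(1+(A2*A3)*A4)]) and return (A5*A6), giving the overall T(s)

Hence the answer: (8*s^6 + 18*s^5 - 31*s^4 - 102*s^3 - 58*s^2 + 21*s + 18)/(8*s^5 - 48*s^4 - 29*s^3 + 181*s^2 + 160*s + 3)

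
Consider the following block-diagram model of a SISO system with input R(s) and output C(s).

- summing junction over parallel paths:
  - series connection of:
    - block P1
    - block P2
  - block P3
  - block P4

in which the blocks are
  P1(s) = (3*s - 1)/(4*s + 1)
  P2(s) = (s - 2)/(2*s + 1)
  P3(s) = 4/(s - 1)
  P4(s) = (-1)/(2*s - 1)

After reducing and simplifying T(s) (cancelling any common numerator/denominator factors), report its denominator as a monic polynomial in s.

Step 1: multiply P1, P2 (series) = (3*s^2 - 7*s + 2)/(8*s^2 + 6*s + 1)
Step 2: add (P1*P2), P3, P4 (parallel) = (6*s^4 + 33*s^3 + 46*s^2 - 24*s - 1)/(16*s^4 - 12*s^3 - 8*s^2 + 3*s + 1)
No further cancellation is possible in the step-2 result, so that is T(s). Its denominator becomes monic after dividing by the leading coefficient 16.

Final answer: s^4 - 3*s^3/4 - s^2/2 + 3*s/16 + 1/16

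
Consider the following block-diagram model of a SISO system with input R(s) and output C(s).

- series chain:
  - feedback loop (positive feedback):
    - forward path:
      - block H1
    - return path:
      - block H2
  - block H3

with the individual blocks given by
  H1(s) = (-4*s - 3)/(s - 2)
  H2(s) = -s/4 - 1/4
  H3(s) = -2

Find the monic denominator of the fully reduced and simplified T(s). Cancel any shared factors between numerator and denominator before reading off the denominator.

The answer is s^2 + 3*s/4 + 11/4.

Reasoning:
Step 1: apply the feedback formula to H1, H2 = (16*s + 12)/(4*s^2 + 3*s + 11)
Step 2: series reduction of [H1/(1-H1*H2)], H3 = (-32*s - 24)/(4*s^2 + 3*s + 11)
Step 2 gives the fully reduced T(s), with no common factor left to cancel. The denominator's leading coefficient is 4, so divide each of its coefficients by 4 to get the monic form.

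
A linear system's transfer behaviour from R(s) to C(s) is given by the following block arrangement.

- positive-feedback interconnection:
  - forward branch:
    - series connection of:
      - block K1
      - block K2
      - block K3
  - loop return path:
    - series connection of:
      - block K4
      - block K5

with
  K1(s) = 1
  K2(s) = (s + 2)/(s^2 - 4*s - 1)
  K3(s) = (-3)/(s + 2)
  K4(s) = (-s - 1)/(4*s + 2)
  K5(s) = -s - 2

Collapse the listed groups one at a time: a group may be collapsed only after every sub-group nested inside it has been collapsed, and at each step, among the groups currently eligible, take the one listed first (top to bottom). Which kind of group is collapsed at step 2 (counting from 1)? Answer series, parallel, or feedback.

Step 1 - reduce the series chain K1, K2, K3
Step 2 - multiply K4, K5 (series)
Step 3 - reduce the feedback loop with forward (K1*K2*K3) and return (K4*K5)
So the answer for step 2 is series.

Final answer: series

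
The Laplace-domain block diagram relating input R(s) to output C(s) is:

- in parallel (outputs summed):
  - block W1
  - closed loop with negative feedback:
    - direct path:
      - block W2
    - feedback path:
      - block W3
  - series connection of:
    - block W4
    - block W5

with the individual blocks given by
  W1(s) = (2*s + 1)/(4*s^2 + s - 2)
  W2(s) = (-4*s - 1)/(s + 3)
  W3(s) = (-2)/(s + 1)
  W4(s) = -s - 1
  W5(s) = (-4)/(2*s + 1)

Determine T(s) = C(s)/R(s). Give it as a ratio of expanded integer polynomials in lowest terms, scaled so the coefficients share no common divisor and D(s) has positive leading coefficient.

Reducing step by step:

[1] close the feedback loop around W2, W3: (-4*s^2 - 5*s - 1)/(s^2 + 12*s + 5)
[2] combine W4, W5 in series: (4*s + 4)/(2*s + 1)
[3] parallel reduction of W1, [W2/(1+W2*W3)], (W4*W5), which is the overall transfer function T(s) = C(s)/R(s) in lowest terms

Answer: (-16*s^5 + 152*s^4 + 342*s^3 + 130*s^2 - 71*s - 33)/(8*s^5 + 102*s^4 + 109*s^3 - 8*s^2 - 39*s - 10)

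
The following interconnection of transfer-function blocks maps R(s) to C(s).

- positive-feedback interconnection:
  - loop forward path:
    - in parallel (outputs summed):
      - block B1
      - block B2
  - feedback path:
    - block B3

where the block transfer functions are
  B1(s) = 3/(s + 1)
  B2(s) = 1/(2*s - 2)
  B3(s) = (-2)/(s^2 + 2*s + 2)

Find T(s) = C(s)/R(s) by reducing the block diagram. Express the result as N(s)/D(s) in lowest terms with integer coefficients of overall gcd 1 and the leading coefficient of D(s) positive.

Answer: (7*s^3 + 9*s^2 + 4*s - 10)/(2*s^4 + 4*s^3 + 2*s^2 + 10*s - 14)

Working:
Step 1: reduce the parallel group B1, B2; result (7*s - 5)/(2*s^2 - 2)
Step 2: close the feedback loop around (B1+B2), B3; the result is T(s) itself (integer coefficients, no common factor, positive leading denominator coefficient)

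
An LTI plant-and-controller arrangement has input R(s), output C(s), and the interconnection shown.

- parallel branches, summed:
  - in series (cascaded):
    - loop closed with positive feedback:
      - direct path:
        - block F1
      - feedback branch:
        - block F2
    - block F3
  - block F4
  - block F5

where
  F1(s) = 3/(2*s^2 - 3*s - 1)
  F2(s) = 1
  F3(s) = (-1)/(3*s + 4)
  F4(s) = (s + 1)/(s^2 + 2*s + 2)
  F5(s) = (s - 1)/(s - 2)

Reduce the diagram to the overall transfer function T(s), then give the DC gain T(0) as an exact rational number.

Step 1 - close the feedback loop around F1, F2: 3/(2*s^2 - 3*s - 4)
Step 2 - multiply [F1/(1-F1*F2)], F3 (series): (-3)/(6*s^3 - s^2 - 24*s - 16)
Step 3 - add ([F1/(1-F1*F2)]*F3), F4, F5 (parallel): (6*s^6 + 11*s^5 - 32*s^4 - 90*s^3 - 4*s^2 + 118*s + 76)/(6*s^6 - s^5 - 36*s^4 - 38*s^3 + 52*s^2 + 128*s + 64)
Step 3 gives the overall T(s). Then T(0) = 76/64 = 19/16.

Final answer: 19/16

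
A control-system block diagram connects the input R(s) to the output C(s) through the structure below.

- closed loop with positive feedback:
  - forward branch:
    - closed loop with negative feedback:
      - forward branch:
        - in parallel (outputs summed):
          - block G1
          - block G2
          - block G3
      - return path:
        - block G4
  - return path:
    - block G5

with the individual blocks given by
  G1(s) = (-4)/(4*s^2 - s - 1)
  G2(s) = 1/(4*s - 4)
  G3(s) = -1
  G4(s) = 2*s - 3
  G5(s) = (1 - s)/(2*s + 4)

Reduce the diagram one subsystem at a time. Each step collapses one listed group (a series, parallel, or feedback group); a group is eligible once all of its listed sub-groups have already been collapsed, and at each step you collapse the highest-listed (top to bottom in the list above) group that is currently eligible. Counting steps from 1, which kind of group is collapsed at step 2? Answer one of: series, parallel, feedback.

Step 1. combine G1, G2, G3 in parallel
Step 2. close the feedback loop around (G1+G2+G3), G4
Step 3. collapse the loop ([(G1+G2+G3)/(1+(G1+G2+G3)*G4)] forward, G5 return)
So the answer for step 2 is feedback.

Answer: feedback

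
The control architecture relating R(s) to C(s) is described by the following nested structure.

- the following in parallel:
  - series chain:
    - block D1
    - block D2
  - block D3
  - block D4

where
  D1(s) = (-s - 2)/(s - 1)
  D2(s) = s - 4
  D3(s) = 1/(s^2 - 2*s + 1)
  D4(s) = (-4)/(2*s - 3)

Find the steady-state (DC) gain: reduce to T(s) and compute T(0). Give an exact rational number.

The answer is -17/3.

Reasoning:
(1) series reduction of D1, D2; result (-s^2 + 2*s + 8)/(s - 1)
(2) sum the parallel branches (D1*D2), D3, D4; result (-2*s^4 + 9*s^3 - s^2 - 24*s + 17)/(2*s^3 - 7*s^2 + 8*s - 3)
That last expression is T(s); at s = 0 only the constant terms survive, so T(0) = 17/(-3) = -17/3.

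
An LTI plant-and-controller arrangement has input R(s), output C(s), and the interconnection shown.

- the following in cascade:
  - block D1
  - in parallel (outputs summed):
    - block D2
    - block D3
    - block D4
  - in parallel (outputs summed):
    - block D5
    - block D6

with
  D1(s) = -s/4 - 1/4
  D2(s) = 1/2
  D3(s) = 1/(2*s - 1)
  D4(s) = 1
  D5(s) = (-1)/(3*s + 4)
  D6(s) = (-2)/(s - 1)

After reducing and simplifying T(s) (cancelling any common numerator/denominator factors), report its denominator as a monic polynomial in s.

Step 1. reduce the parallel group D2, D3, D4 -> (6*s - 1)/(4*s - 2)
Step 2. reduce the parallel group D5, D6 -> (-7*s - 7)/(3*s^2 + s - 4)
Step 3. multiply D1, (D2+D3+D4), (D5+D6) (series) -> (42*s^3 + 77*s^2 + 28*s - 7)/(48*s^3 - 8*s^2 - 72*s + 32)
The result of step 3 is T(s) in lowest terms. Its denominator has leading coefficient 48; dividing the denominator through by 48 makes it monic.

Hence the answer: s^3 - s^2/6 - 3*s/2 + 2/3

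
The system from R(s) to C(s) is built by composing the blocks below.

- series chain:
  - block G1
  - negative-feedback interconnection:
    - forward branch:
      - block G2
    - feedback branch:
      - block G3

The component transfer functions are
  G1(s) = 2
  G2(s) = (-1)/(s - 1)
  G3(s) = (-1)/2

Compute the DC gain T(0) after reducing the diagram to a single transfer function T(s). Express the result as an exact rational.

1. collapse the loop (G2 forward, G3 return), giving (-2)/(2*s - 1)
2. multiply G1, [G2/(1+G2*G3)] (series), giving (-4)/(2*s - 1)
The step-2 result is T(s). Setting s = 0: T(0) = -4/(-1) = 4.

Hence the answer: 4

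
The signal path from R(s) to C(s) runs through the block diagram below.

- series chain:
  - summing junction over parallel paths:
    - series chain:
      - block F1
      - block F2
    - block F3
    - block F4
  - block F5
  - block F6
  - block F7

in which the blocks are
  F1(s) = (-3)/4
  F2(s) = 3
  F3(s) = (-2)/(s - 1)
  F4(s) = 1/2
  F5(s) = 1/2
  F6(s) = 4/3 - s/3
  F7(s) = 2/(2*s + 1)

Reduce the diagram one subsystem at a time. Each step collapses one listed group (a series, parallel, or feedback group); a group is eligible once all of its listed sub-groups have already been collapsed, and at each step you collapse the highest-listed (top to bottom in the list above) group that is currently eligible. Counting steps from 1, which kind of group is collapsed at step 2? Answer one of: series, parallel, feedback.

Reducing step by step:

Step 1: series reduction of F1, F2
Step 2: add (F1*F2), F3, F4 (parallel)
Step 3: series reduction of ((F1*F2)+F3+F4), F5, F6, F7
Step 2 collapses a parallel group.

Answer: parallel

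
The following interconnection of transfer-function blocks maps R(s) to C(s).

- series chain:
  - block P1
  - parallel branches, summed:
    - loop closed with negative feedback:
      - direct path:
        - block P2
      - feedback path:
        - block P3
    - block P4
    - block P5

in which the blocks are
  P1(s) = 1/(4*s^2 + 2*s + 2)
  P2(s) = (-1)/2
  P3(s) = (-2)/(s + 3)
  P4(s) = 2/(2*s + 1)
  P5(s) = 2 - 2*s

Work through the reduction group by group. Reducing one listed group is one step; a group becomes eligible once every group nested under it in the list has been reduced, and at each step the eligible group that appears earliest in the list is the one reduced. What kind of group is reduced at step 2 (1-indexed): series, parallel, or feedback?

[1] feedback reduction of P2, P3
[2] sum the parallel branches [P2/(1+P2*P3)], P4, P5
[3] cascade P1, ([P2/(1+P2*P3)]+P4+P5)
So the answer for step 2 is parallel.

Final answer: parallel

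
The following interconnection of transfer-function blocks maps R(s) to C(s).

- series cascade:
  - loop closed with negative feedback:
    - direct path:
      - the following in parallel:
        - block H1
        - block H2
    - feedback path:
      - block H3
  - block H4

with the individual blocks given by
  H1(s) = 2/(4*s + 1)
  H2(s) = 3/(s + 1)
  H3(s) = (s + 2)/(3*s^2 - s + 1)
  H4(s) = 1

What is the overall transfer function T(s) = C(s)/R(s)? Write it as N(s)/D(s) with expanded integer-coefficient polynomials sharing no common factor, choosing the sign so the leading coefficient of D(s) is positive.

(1) reduce the parallel group H1, H2; result (14*s + 5)/(4*s^2 + 5*s + 1)
(2) feedback reduction of (H1+H2), H3; result (42*s^3 + s^2 + 9*s + 5)/(12*s^4 + 11*s^3 + 16*s^2 + 37*s + 11)
(3) cascade [(H1+H2)/(1+(H1+H2)*H3)], H4: this yields T(s), and no further normalization is needed

Final answer: (42*s^3 + s^2 + 9*s + 5)/(12*s^4 + 11*s^3 + 16*s^2 + 37*s + 11)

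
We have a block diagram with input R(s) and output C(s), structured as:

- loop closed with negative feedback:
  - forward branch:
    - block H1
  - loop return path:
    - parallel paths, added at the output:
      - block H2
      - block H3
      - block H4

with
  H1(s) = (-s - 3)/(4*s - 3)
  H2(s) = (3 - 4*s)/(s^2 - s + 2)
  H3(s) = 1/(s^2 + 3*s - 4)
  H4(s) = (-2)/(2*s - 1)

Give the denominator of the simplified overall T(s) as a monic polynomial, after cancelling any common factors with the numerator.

1. combine H2, H3, H4 in parallel: (-10*s^4 - 16*s^3 + 66*s^2 - 64*s + 26)/(2*s^5 + 3*s^4 - 12*s^3 + 25*s^2 - 26*s + 8)
2. apply the feedback formula to H1, (H2+H3+H4): (-2*s^6 - 9*s^5 + 3*s^4 + 11*s^3 - 49*s^2 + 70*s - 24)/(8*s^6 + 16*s^5 - 11*s^4 + 118*s^3 - 313*s^2 + 276*s - 102)
T(s) is the step-2 result (common factors already cancelled). Leading coefficient of the denominator: 8. Divide through by 8 for the monic polynomial.

Answer: s^6 + 2*s^5 - 11*s^4/8 + 59*s^3/4 - 313*s^2/8 + 69*s/2 - 51/4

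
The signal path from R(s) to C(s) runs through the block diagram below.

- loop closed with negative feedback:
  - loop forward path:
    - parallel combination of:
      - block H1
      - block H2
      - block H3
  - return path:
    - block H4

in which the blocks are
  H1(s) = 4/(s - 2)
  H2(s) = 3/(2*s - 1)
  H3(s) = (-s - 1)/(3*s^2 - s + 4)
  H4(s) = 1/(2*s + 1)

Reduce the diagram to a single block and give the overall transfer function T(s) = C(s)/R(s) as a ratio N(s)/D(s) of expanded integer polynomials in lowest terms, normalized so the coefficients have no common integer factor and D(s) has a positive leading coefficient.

Step 1: sum the parallel branches H1, H2, H3, giving (31*s^3 - 38*s^2 + 57*s - 42)/(6*s^4 - 17*s^3 + 19*s^2 - 22*s + 8)
Step 2: apply the feedback formula to (H1+H2+H3), H4, which is the overall transfer function T(s) = C(s)/R(s) in lowest terms

Answer: (62*s^4 - 45*s^3 + 76*s^2 - 27*s - 42)/(12*s^5 - 28*s^4 + 52*s^3 - 63*s^2 + 51*s - 34)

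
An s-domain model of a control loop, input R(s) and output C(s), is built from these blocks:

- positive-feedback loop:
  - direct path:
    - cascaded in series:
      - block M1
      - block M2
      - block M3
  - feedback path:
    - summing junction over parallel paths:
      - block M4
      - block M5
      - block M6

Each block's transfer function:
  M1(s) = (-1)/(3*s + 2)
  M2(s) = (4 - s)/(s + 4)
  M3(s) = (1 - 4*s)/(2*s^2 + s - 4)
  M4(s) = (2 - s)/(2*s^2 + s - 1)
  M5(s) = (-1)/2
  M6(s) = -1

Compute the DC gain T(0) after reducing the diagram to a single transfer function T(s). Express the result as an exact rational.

Reducing step by step:

Step 1 - cascade M1, M2, M3 = (-4*s^2 + 17*s - 4)/(6*s^4 + 31*s^3 + 18*s^2 - 48*s - 32)
Step 2 - combine M4, M5, M6 in parallel = (-6*s^2 - 5*s + 7)/(4*s^2 + 2*s - 2)
Step 3 - collapse the loop ((M1*M2*M3) forward, (M4+M5+M6) return) = (-16*s^4 + 60*s^3 + 26*s^2 - 42*s + 8)/(24*s^6 + 136*s^5 + 98*s^4 - 136*s^3 - 171*s^2 - 107*s + 92)
DC gain: substitute s = 0 into T(s) from step 3: T(0) = 8/92 = 2/23.

Answer: 2/23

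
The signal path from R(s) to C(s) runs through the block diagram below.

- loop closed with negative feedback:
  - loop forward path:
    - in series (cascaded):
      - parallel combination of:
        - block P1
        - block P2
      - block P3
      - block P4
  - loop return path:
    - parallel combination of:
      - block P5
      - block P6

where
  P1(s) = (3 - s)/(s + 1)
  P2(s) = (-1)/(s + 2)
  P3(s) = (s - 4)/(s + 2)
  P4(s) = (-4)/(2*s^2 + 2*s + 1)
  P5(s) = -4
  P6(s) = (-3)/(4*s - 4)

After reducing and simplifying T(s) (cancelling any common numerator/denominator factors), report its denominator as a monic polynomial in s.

Reducing step by step:

[1] reduce the parallel group P1, P2 gives (5 - s^2)/(s^2 + 3*s + 2)
[2] series reduction of (P1+P2), P3, P4 gives (4*s^3 - 16*s^2 - 20*s + 80)/(2*s^5 + 12*s^4 + 27*s^3 + 29*s^2 + 16*s + 4)
[3] parallel reduction of P5, P6 gives (13 - 16*s)/(4*s - 4)
[4] close the feedback loop around ((P1+P2)*P3*P4), (P5+P6) gives (4*s^4 - 20*s^3 - 4*s^2 + 100*s - 80)/(2*s^6 + 10*s^5 - s^4 + 79*s^3 + 15*s^2 - 397*s + 256)
That last expression is T(s), already simplified. Scaling its denominator by 1/2 (the reciprocal of the leading coefficient) yields the monic denominator.

Answer: s^6 + 5*s^5 - s^4/2 + 79*s^3/2 + 15*s^2/2 - 397*s/2 + 128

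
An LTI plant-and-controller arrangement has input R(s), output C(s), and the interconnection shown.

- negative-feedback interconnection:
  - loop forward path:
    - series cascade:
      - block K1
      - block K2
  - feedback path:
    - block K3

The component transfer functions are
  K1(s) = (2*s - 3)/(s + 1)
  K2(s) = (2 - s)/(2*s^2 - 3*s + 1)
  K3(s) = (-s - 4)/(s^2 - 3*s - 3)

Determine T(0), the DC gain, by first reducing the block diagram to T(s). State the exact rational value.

The answer is 6/7.

Reasoning:
Step 1. series reduction of K1, K2 -> (-2*s^2 + 7*s - 6)/(2*s^3 - s^2 - 2*s + 1)
Step 2. close the feedback loop around (K1*K2), K3 -> (-2*s^4 + 13*s^3 - 21*s^2 - 3*s + 18)/(2*s^5 - 7*s^4 - 3*s^3 + 11*s^2 - 19*s + 21)
That last expression is T(s); at s = 0 only the constant terms survive, so T(0) = 18/21 = 6/7.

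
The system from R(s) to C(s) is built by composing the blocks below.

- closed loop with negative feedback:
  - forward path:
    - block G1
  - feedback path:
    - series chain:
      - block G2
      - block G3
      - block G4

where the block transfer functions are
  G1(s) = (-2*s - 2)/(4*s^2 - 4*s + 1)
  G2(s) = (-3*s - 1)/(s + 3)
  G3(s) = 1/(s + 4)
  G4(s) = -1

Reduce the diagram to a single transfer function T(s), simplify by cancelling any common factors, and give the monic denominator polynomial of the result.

Step 1. reduce the series chain G2, G3, G4 = (3*s + 1)/(s^2 + 7*s + 12)
Step 2. apply the feedback formula to G1, (G2*G3*G4) = (-2*s^3 - 16*s^2 - 38*s - 24)/(4*s^4 + 24*s^3 + 15*s^2 - 49*s + 10)
Step 2 gives the fully reduced T(s), with no common factor left to cancel. The denominator's leading coefficient is 4, so divide each of its coefficients by 4 to get the monic form.

Hence the answer: s^4 + 6*s^3 + 15*s^2/4 - 49*s/4 + 5/2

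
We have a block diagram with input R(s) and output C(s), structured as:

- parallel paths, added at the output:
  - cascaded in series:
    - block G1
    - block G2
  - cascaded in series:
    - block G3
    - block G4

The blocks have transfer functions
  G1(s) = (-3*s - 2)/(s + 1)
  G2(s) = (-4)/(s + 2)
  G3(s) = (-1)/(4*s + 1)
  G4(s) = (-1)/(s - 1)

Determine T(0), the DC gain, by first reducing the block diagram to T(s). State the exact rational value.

Step 1. multiply G1, G2 (series); result (12*s + 8)/(s^2 + 3*s + 2)
Step 2. combine G3, G4 in series; result 1/(4*s^2 - 3*s - 1)
Step 3. reduce the parallel group (G1*G2), (G3*G4); result (48*s^3 - 3*s^2 - 33*s - 6)/(4*s^4 + 9*s^3 - 2*s^2 - 9*s - 2)
The step-3 result is T(s). Setting s = 0: T(0) = -6/(-2) = 3.

Answer: 3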